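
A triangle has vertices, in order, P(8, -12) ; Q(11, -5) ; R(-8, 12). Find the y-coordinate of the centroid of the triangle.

-5/3

Apply the shoelace formula. First the cross-terms c_i = x_i·y_{i+1} − x_{i+1}·y_i:
  92, 92, 0  ⇒  2A = 184, A = 92.
Then Σ (y_i + y_{i+1})·c_i = -920, so ȳ = -920 / (6·92) = -5/3.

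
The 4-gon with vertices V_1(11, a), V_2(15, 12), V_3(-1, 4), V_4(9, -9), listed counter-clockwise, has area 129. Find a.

3

Write out the shoelace sum; only the two edges meeting at V_1 involve a:
2·Area = [(9·a − 11·(-9)) + (11·12 − 15·a)] + 45
       = -6·a + 276 = 258
⇒ a = 3.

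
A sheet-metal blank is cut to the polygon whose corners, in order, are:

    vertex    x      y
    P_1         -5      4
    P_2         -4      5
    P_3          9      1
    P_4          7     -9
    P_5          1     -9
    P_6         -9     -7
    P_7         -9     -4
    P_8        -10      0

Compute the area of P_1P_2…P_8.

197.5

Σ = (-9) + (-49) + (-88) + (-54) + (-88) + (-27) + (-40) + (-40) = -395
Area = |Σ|/2 = 197.5.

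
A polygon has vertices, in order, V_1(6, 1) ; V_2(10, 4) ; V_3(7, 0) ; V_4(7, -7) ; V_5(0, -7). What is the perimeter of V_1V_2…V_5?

|V_1V_2| = √((4)² + (3)²) = √25 = 5
|V_2V_3| = √((-3)² + (-4)²) = √25 = 5
|V_3V_4| = √((0)² + (-7)²) = √49 = 7
|V_4V_5| = √((-7)² + (0)²) = √49 = 7
|V_5V_1| = √((6)² + (8)²) = √100 = 10
Perimeter = 5 + 5 + 7 + 7 + 10 = 34.

34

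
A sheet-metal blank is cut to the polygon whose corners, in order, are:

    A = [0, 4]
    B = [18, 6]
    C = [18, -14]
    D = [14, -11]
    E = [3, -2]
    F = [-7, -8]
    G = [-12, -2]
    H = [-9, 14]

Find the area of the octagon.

385.5

Apply the shoelace (surveyor's) formula: 2A = Σ (x_i·y_{i+1} − x_{i+1}·y_i), indices taken mod 8.
Cross-terms: -72, -360, -2, 5, -38, -82, -186, -36  ⇒  Σ = -771
Area = |Σ|/2 = 385.5.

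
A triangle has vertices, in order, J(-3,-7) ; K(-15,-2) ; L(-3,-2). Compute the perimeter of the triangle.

|JK| = √((-12)² + (5)²) = √169 = 13
|KL| = √((12)² + (0)²) = √144 = 12
|LJ| = √((0)² + (-5)²) = √25 = 5
Perimeter = 13 + 12 + 5 = 30.

30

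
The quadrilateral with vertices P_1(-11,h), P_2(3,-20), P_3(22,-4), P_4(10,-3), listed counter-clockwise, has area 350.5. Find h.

The doubled signed area Σ (x_i y_{i+1} − x_{i+1} y_i) is linear in h.
With h=0 it equals 589; the coefficient of h is 7 (from the two edges through P_1).
So 7·h + 589 = 2·350.5 = 701 ⇒ h = 16.

16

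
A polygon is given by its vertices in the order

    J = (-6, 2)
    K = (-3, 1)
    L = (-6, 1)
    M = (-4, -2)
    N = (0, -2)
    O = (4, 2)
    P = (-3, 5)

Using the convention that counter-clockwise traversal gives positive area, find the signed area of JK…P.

Apply the surveyor's formula: 2A = Σ (x_i·y_{i+1} − x_{i+1}·y_i), indices taken mod 7.
J→K: (-6)(1) − (-3)(2) = 0
K→L: (-3)(1) − (-6)(1) = 3
L→M: (-6)(-2) − (-4)(1) = 16
M→N: (-4)(-2) − (0)(-2) = 8
N→O: (0)(2) − (4)(-2) = 8
O→P: (4)(5) − (-3)(2) = 26
P→J: (-3)(2) − (-6)(5) = 24
Σ = 85
Signed area = Σ/2 = 42.5 (positive ⇒ counter-clockwise traversal).

42.5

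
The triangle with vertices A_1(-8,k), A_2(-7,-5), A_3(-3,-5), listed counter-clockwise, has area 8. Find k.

-1

The doubled signed area Σ (x_i y_{i+1} − x_{i+1} y_i) is linear in k.
With k=0 it equals 20; the coefficient of k is 4 (from the two edges through A_1).
So 4·k + 20 = 2·8 = 16 ⇒ k = -1.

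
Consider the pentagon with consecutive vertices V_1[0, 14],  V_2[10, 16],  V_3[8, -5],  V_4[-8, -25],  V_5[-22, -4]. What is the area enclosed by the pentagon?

Σ = (-140) + (-178) + (-240) + (-518) + (-308) = -1384
Area = |Σ|/2 = 692.

692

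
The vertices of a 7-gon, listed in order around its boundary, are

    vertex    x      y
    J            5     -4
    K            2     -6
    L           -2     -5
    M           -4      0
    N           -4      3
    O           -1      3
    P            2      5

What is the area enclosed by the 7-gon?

Apply Gauss's area formula: 2A = Σ (x_i·y_{i+1} − x_{i+1}·y_i), indices taken mod 7.
J→K: (5)(-6) − (2)(-4) = -22
K→L: (2)(-5) − (-2)(-6) = -22
L→M: (-2)(0) − (-4)(-5) = -20
M→N: (-4)(3) − (-4)(0) = -12
N→O: (-4)(3) − (-1)(3) = -9
O→P: (-1)(5) − (2)(3) = -11
P→J: (2)(-4) − (5)(5) = -33
Σ = -129
Area = |Σ|/2 = 64.5.

64.5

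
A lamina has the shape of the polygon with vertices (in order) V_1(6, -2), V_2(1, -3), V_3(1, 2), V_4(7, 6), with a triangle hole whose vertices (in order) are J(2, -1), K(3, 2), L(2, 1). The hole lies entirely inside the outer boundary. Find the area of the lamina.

Outer boundary:
Apply the surveyor's formula: 2A = Σ (x_i·y_{i+1} − x_{i+1}·y_i), indices taken mod 4.
Σ = (-16) + (5) + (-8) + (-50) = -69
Area = |Σ|/2 = 34.5.
Hole:
Apply Gauss's area formula: 2A = Σ (x_i·y_{i+1} − x_{i+1}·y_i), indices taken mod 3.
Σ = (7) + (-1) + (-4) = 2
Area = |Σ|/2 = 1.
Net area = 34.5 − 1 = 33.5.

33.5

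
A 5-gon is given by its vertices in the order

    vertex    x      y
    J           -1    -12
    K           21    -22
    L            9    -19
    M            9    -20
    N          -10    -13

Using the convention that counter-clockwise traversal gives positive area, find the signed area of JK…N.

-73

Apply Gauss's area formula: 2A = Σ (x_i·y_{i+1} − x_{i+1}·y_i), indices taken mod 5.
Cross-terms: 274, -201, -9, -317, 107  ⇒  Σ = -146
Signed area = Σ/2 = -73 (negative ⇒ clockwise traversal).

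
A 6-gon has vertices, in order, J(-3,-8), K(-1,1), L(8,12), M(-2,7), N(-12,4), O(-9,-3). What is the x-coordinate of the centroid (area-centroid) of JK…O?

-737/195

Apply the shoelace (surveyor's) formula. First the cross-terms c_i = x_i·y_{i+1} − x_{i+1}·y_i:
  -11, -20, 80, 76, 72, 63  ⇒  2A = 260, A = 130.
Then Σ (x_i + x_{i+1})·c_i = -2948, so x̄ = -2948 / (6·130) = -737/195.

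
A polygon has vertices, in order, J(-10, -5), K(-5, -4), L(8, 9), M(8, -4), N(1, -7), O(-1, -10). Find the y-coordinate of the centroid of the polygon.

-261/133

Apply Gauss's area formula. First the cross-terms c_i = x_i·y_{i+1} − x_{i+1}·y_i:
  15, -13, -104, -52, -17, -95  ⇒  2A = -266, A = -133.
Then Σ (y_i + y_{i+1})·c_i = 1566, so ȳ = 1566 / (6·(-133)) = -261/133.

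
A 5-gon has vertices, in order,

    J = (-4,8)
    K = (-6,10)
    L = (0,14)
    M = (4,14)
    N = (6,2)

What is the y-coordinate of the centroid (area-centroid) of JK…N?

Apply Gauss's area formula. First the cross-terms c_i = x_i·y_{i+1} − x_{i+1}·y_i:
  8, -84, -56, -76, 56  ⇒  2A = -152, A = -76.
Then Σ (y_i + y_{i+1})·c_i = -4096, so ȳ = -4096 / (6·(-76)) = 512/57.

512/57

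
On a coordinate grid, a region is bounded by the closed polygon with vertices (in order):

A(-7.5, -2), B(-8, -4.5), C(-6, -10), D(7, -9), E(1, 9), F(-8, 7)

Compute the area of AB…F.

207.125

Apply the shoelace (surveyor's) formula: 2A = Σ (x_i·y_{i+1} − x_{i+1}·y_i), indices taken mod 6.
Σ = (17.75) + (53) + (124) + (72) + (79) + (68.5) = 414.25
Area = |Σ|/2 = 207.125.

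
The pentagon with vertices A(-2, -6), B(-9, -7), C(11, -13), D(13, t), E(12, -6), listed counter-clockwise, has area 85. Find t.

Write out the shoelace sum; only the two edges meeting at D involve t:
2·Area = [(11·t − 13·(-13)) + (13·(-6) − 12·t)] + 70
       = -1·t + 161 = 170
⇒ t = -9.

-9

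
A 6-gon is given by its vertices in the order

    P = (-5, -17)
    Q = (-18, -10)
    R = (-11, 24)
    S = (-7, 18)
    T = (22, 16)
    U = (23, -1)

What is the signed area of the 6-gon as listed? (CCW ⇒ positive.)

-1061

P→Q: (-5)(-10) − (-18)(-17) = -256
Q→R: (-18)(24) − (-11)(-10) = -542
R→S: (-11)(18) − (-7)(24) = -30
S→T: (-7)(16) − (22)(18) = -508
T→U: (22)(-1) − (23)(16) = -390
U→P: (23)(-17) − (-5)(-1) = -396
Σ = -2122
Signed area = Σ/2 = -1061 (negative ⇒ clockwise traversal).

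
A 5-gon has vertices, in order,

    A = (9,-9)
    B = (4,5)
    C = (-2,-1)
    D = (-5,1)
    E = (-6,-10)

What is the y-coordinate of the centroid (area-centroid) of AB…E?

Apply Gauss's area formula. First the cross-terms c_i = x_i·y_{i+1} − x_{i+1}·y_i:
  81, 6, -7, 56, 144  ⇒  2A = 280, A = 140.
Then Σ (y_i + y_{i+1})·c_i = -3540, so ȳ = -3540 / (6·140) = -59/14.

-59/14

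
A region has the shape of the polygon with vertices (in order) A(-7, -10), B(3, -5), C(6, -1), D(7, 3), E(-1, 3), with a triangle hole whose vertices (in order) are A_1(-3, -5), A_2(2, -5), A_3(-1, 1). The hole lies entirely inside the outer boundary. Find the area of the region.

Outer boundary:
Apply the shoelace (surveyor's) formula: 2A = Σ (x_i·y_{i+1} − x_{i+1}·y_i), indices taken mod 5.
A→B: (-7)(-5) − (3)(-10) = 65
B→C: (3)(-1) − (6)(-5) = 27
C→D: (6)(3) − (7)(-1) = 25
D→E: (7)(3) − (-1)(3) = 24
E→A: (-1)(-10) − (-7)(3) = 31
Σ = 172
Area = |Σ|/2 = 86.
Hole:
Apply the surveyor's formula: 2A = Σ (x_i·y_{i+1} − x_{i+1}·y_i), indices taken mod 3.
Σ = (25) + (-3) + (8) = 30
Area = |Σ|/2 = 15.
Net area = 86 − 15 = 71.

71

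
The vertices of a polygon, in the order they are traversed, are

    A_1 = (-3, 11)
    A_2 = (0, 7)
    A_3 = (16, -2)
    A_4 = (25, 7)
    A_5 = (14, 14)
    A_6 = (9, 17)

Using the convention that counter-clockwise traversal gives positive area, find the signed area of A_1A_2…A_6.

271.5

Apply Gauss's area formula: 2A = Σ (x_i·y_{i+1} − x_{i+1}·y_i), indices taken mod 6.
Σ = (-21) + (-112) + (162) + (252) + (112) + (150) = 543
Signed area = Σ/2 = 271.5 (positive ⇒ counter-clockwise traversal).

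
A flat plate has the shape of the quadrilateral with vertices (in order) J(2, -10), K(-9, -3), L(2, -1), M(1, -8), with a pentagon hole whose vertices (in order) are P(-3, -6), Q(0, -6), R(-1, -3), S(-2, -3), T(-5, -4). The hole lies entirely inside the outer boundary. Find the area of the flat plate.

Outer boundary:
Σ = (-96) + (15) + (-15) + (6) = -90
Area = |Σ|/2 = 45.
Hole:
P→Q: (-3)(-6) − (0)(-6) = 18
Q→R: (0)(-3) − (-1)(-6) = -6
R→S: (-1)(-3) − (-2)(-3) = -3
S→T: (-2)(-4) − (-5)(-3) = -7
T→P: (-5)(-6) − (-3)(-4) = 18
Σ = 20
Area = |Σ|/2 = 10.
Net area = 45 − 10 = 35.

35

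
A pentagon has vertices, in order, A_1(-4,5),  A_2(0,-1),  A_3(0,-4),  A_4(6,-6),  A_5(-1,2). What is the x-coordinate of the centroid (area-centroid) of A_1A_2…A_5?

Apply Gauss's area formula. First the cross-terms c_i = x_i·y_{i+1} − x_{i+1}·y_i:
  4, 0, 24, 6, 3  ⇒  2A = 37, A = 18.5.
Then Σ (x_i + x_{i+1})·c_i = 143, so x̄ = 143 / (6·18.5) = 143/111.

143/111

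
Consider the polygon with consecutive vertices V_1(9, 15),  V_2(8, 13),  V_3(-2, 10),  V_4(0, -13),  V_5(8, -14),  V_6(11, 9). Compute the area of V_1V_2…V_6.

Apply the surveyor's formula: 2A = Σ (x_i·y_{i+1} − x_{i+1}·y_i), indices taken mod 6.
Σ = (-3) + (106) + (26) + (104) + (226) + (84) = 543
Area = |Σ|/2 = 271.5.

271.5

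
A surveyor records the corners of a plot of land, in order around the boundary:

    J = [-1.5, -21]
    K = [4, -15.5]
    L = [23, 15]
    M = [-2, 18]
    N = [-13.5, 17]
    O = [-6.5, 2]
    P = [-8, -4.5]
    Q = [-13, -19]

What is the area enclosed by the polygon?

821.75

Apply Gauss's area formula: 2A = Σ (x_i·y_{i+1} − x_{i+1}·y_i), indices taken mod 8.
J→K: (-1.5)(-15.5) − (4)(-21) = 107.25
K→L: (4)(15) − (23)(-15.5) = 416.5
L→M: (23)(18) − (-2)(15) = 444
M→N: (-2)(17) − (-13.5)(18) = 209
N→O: (-13.5)(2) − (-6.5)(17) = 83.5
O→P: (-6.5)(-4.5) − (-8)(2) = 45.25
P→Q: (-8)(-19) − (-13)(-4.5) = 93.5
Q→J: (-13)(-21) − (-1.5)(-19) = 244.5
Σ = 1643.5
Area = |Σ|/2 = 821.75.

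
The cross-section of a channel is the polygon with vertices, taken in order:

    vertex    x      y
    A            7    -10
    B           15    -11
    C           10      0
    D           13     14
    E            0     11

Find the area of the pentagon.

Apply the shoelace (surveyor's) formula: 2A = Σ (x_i·y_{i+1} − x_{i+1}·y_i), indices taken mod 5.
Cross-terms: 73, 110, 140, 143, -77  ⇒  Σ = 389
Area = |Σ|/2 = 194.5.

194.5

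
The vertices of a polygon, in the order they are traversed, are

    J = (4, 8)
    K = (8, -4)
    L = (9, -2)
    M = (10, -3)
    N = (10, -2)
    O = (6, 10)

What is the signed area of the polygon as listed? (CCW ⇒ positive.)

J→K: (4)(-4) − (8)(8) = -80
K→L: (8)(-2) − (9)(-4) = 20
L→M: (9)(-3) − (10)(-2) = -7
M→N: (10)(-2) − (10)(-3) = 10
N→O: (10)(10) − (6)(-2) = 112
O→J: (6)(8) − (4)(10) = 8
Σ = 63
Signed area = Σ/2 = 31.5 (positive ⇒ counter-clockwise traversal).

31.5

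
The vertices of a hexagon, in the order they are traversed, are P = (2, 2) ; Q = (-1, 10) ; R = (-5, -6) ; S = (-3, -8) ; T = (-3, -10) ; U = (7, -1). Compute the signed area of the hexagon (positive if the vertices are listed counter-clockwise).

97.5

Apply the shoelace (surveyor's) formula: 2A = Σ (x_i·y_{i+1} − x_{i+1}·y_i), indices taken mod 6.
Σ = (22) + (56) + (22) + (6) + (73) + (16) = 195
Signed area = Σ/2 = 97.5 (positive ⇒ counter-clockwise traversal).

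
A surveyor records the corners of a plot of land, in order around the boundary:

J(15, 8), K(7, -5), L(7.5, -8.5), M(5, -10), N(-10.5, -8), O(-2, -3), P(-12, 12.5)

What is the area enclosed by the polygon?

Σ = (-131) + (-22) + (-32.5) + (-145) + (15.5) + (-61) + (-283.5) = -659.5
Area = |Σ|/2 = 329.75.

329.75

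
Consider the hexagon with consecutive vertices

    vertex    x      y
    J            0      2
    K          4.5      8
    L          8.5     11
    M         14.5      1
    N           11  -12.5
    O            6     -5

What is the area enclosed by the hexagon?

Apply the shoelace (surveyor's) formula: 2A = Σ (x_i·y_{i+1} − x_{i+1}·y_i), indices taken mod 6.
Σ = (-9) + (-18.5) + (-151) + (-192.25) + (20) + (12) = -338.75
Area = |Σ|/2 = 169.375.

169.375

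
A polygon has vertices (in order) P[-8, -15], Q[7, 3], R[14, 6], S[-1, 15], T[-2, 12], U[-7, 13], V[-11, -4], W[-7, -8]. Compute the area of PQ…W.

322.5

Cross-terms: 81, 0, 216, 18, 58, 171, 60, 41  ⇒  Σ = 645
Area = |Σ|/2 = 322.5.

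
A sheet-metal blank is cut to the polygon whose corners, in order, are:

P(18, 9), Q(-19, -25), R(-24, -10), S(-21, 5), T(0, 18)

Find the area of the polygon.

860.5

Apply Gauss's area formula: 2A = Σ (x_i·y_{i+1} − x_{i+1}·y_i), indices taken mod 5.
Cross-terms: -279, -410, -330, -378, -324  ⇒  Σ = -1721
Area = |Σ|/2 = 860.5.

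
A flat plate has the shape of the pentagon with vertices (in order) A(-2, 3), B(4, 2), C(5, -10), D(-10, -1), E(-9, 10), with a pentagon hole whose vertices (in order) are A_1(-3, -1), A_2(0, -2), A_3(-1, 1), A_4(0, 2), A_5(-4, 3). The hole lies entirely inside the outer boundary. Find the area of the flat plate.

132

Outer boundary:
Σ = (-16) + (-50) + (-105) + (-109) + (-7) = -287
Area = |Σ|/2 = 143.5.
Hole:
Apply the shoelace (surveyor's) formula: 2A = Σ (x_i·y_{i+1} − x_{i+1}·y_i), indices taken mod 5.
Σ = (6) + (-2) + (-2) + (8) + (13) = 23
Area = |Σ|/2 = 11.5.
Net area = 143.5 − 11.5 = 132.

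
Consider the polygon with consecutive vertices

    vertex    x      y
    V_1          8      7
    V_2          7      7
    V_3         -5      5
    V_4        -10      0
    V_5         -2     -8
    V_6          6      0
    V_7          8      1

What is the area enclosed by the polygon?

Cross-terms: 7, 70, 50, 80, 48, 6, 48  ⇒  Σ = 309
Area = |Σ|/2 = 154.5.

154.5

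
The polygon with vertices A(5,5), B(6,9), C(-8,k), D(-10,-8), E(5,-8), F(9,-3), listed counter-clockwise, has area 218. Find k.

The doubled signed area Σ (x_i y_{i+1} − x_{i+1} y_i) is linear in k.
With k=0 it equals 388; the coefficient of k is 16 (from the two edges through C).
So 16·k + 388 = 2·218 = 436 ⇒ k = 3.

3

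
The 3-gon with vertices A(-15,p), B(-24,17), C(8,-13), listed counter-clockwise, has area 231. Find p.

23

The doubled signed area Σ (x_i y_{i+1} − x_{i+1} y_i) is linear in p.
With p=0 it equals -274; the coefficient of p is 32 (from the two edges through A).
So 32·p + -274 = 2·231 = 462 ⇒ p = 23.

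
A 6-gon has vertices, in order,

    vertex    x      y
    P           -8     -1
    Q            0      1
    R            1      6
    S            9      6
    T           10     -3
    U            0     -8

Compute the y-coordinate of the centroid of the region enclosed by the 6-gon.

Apply the shoelace formula. First the cross-terms c_i = x_i·y_{i+1} − x_{i+1}·y_i:
  -8, -1, -48, -87, -80, -64  ⇒  2A = -288, A = -144.
Then Σ (y_i + y_{i+1})·c_i = 612, so ȳ = 612 / (6·(-144)) = -17/24.

-17/24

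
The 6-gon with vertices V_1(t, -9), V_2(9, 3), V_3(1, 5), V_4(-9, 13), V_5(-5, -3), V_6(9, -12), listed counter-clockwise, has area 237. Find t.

13

Write out the shoelace sum; only the two edges meeting at V_1 involve t:
2·Area = [(9·(-9) − t·(-12)) + (t·3 − 9·(-9))] + 279
       = 15·t + 279 = 474
⇒ t = 13.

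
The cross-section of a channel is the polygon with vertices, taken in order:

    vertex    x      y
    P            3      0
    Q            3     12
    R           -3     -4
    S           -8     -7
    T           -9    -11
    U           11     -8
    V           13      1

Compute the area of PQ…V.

Σ = (36) + (24) + (-11) + (25) + (193) + (115) + (-3) = 379
Area = |Σ|/2 = 189.5.

189.5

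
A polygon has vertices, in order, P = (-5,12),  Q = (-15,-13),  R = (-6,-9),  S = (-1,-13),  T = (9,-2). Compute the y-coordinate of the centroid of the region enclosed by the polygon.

Apply Gauss's area formula. First the cross-terms c_i = x_i·y_{i+1} − x_{i+1}·y_i:
  245, 57, 69, 119, 98  ⇒  2A = 588, A = 294.
Then Σ (y_i + y_{i+1})·c_i = -3822, so ȳ = -3822 / (6·294) = -13/6.

-13/6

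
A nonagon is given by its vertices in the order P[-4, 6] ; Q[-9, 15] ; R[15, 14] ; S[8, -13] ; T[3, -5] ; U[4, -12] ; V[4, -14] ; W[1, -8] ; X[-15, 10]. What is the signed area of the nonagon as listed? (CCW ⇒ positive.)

Apply the surveyor's formula: 2A = Σ (x_i·y_{i+1} − x_{i+1}·y_i), indices taken mod 9.
Cross-terms: -6, -351, -307, -1, -16, -8, -18, -110, -50  ⇒  Σ = -867
Signed area = Σ/2 = -433.5 (negative ⇒ clockwise traversal).

-433.5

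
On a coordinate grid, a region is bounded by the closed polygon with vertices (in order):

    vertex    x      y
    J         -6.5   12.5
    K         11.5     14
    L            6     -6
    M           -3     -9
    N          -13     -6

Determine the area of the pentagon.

Apply the shoelace (surveyor's) formula: 2A = Σ (x_i·y_{i+1} − x_{i+1}·y_i), indices taken mod 5.
Σ = (-234.75) + (-153) + (-72) + (-99) + (-201.5) = -760.25
Area = |Σ|/2 = 380.125.

380.125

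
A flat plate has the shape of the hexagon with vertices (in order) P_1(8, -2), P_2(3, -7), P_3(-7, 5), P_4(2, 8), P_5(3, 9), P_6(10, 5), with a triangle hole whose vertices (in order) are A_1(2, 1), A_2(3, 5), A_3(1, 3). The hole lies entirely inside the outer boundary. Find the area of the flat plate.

Outer boundary:
Σ = (-50) + (-34) + (-66) + (-6) + (-75) + (-60) = -291
Area = |Σ|/2 = 145.5.
Hole:
Apply Gauss's area formula: 2A = Σ (x_i·y_{i+1} − x_{i+1}·y_i), indices taken mod 3.
Σ = (7) + (4) + (-5) = 6
Area = |Σ|/2 = 3.
Net area = 145.5 − 3 = 142.5.

142.5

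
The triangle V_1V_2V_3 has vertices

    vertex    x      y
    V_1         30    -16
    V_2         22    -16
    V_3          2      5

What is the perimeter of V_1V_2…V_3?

|V_1V_2| = √((-8)² + (0)²) = √64 = 8
|V_2V_3| = √((-20)² + (21)²) = √841 = 29
|V_3V_1| = √((28)² + (-21)²) = √1225 = 35
Perimeter = 8 + 29 + 35 = 72.

72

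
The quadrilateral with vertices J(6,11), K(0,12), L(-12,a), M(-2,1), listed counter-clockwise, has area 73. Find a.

-15

The doubled signed area Σ (x_i y_{i+1} − x_{i+1} y_i) is linear in a.
With a=0 it equals 176; the coefficient of a is 2 (from the two edges through L).
So 2·a + 176 = 2·73 = 146 ⇒ a = -15.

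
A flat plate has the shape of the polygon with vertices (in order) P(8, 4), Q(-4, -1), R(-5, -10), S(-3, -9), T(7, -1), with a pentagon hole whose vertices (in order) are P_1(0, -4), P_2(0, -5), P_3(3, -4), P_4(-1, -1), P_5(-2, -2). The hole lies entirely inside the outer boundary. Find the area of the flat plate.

72

Outer boundary:
Σ = (8) + (35) + (15) + (66) + (36) = 160
Area = |Σ|/2 = 80.
Hole:
Σ = (0) + (15) + (-7) + (0) + (8) = 16
Area = |Σ|/2 = 8.
Net area = 80 − 8 = 72.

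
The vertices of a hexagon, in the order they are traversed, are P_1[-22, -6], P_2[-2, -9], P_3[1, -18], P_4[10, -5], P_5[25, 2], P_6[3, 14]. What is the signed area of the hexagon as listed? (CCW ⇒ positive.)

Apply Gauss's area formula: 2A = Σ (x_i·y_{i+1} − x_{i+1}·y_i), indices taken mod 6.
Σ = (186) + (45) + (175) + (145) + (344) + (290) = 1185
Signed area = Σ/2 = 592.5 (positive ⇒ counter-clockwise traversal).

592.5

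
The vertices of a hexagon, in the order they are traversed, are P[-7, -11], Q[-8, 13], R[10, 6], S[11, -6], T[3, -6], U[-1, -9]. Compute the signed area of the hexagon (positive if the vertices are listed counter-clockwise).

-308

P→Q: (-7)(13) − (-8)(-11) = -179
Q→R: (-8)(6) − (10)(13) = -178
R→S: (10)(-6) − (11)(6) = -126
S→T: (11)(-6) − (3)(-6) = -48
T→U: (3)(-9) − (-1)(-6) = -33
U→P: (-1)(-11) − (-7)(-9) = -52
Σ = -616
Signed area = Σ/2 = -308 (negative ⇒ clockwise traversal).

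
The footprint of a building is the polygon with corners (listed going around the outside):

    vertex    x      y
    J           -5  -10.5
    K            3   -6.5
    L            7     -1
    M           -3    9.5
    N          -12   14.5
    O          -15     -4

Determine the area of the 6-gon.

321.75

J→K: (-5)(-6.5) − (3)(-10.5) = 64
K→L: (3)(-1) − (7)(-6.5) = 42.5
L→M: (7)(9.5) − (-3)(-1) = 63.5
M→N: (-3)(14.5) − (-12)(9.5) = 70.5
N→O: (-12)(-4) − (-15)(14.5) = 265.5
O→J: (-15)(-10.5) − (-5)(-4) = 137.5
Σ = 643.5
Area = |Σ|/2 = 321.75.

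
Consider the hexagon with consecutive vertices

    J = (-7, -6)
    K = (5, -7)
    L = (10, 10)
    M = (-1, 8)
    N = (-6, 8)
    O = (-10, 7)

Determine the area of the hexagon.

238

Apply the shoelace (surveyor's) formula: 2A = Σ (x_i·y_{i+1} − x_{i+1}·y_i), indices taken mod 6.
Cross-terms: 79, 120, 90, 40, 38, 109  ⇒  Σ = 476
Area = |Σ|/2 = 238.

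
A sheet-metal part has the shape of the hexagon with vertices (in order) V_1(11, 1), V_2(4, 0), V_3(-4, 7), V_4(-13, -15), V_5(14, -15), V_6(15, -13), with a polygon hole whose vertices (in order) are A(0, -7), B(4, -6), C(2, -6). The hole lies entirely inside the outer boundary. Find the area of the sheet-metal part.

389.5

Outer boundary:
Apply the shoelace formula: 2A = Σ (x_i·y_{i+1} − x_{i+1}·y_i), indices taken mod 6.
Σ = (-4) + (28) + (151) + (405) + (43) + (158) = 781
Area = |Σ|/2 = 390.5.
Hole:
Σ = (28) + (-12) + (-14) = 2
Area = |Σ|/2 = 1.
Net area = 390.5 − 1 = 389.5.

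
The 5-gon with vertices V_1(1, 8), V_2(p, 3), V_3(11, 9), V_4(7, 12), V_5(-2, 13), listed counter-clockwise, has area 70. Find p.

15

The doubled signed area Σ (x_i y_{i+1} − x_{i+1} y_i) is linear in p.
With p=0 it equals 125; the coefficient of p is 1 (from the two edges through V_2).
So 1·p + 125 = 2·70 = 140 ⇒ p = 15.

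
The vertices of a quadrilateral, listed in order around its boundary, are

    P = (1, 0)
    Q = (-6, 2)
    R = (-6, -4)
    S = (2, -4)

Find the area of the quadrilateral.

37

Apply the surveyor's formula: 2A = Σ (x_i·y_{i+1} − x_{i+1}·y_i), indices taken mod 4.
P→Q: (1)(2) − (-6)(0) = 2
Q→R: (-6)(-4) − (-6)(2) = 36
R→S: (-6)(-4) − (2)(-4) = 32
S→P: (2)(0) − (1)(-4) = 4
Σ = 74
Area = |Σ|/2 = 37.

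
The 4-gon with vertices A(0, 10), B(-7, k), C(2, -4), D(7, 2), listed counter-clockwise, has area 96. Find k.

The doubled signed area Σ (x_i y_{i+1} − x_{i+1} y_i) is linear in k.
With k=0 it equals 200; the coefficient of k is -2 (from the two edges through B).
So -2·k + 200 = 2·96 = 192 ⇒ k = 4.

4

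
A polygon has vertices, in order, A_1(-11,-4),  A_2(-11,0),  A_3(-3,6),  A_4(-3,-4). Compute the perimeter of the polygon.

32

|A_1A_2| = √((0)² + (4)²) = √16 = 4
|A_2A_3| = √((8)² + (6)²) = √100 = 10
|A_3A_4| = √((0)² + (-10)²) = √100 = 10
|A_4A_1| = √((-8)² + (0)²) = √64 = 8
Perimeter = 4 + 10 + 10 + 8 = 32.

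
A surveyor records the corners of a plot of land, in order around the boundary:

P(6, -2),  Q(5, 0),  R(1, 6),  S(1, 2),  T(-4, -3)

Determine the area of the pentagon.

33.5

Apply the shoelace (surveyor's) formula: 2A = Σ (x_i·y_{i+1} − x_{i+1}·y_i), indices taken mod 5.
P→Q: (6)(0) − (5)(-2) = 10
Q→R: (5)(6) − (1)(0) = 30
R→S: (1)(2) − (1)(6) = -4
S→T: (1)(-3) − (-4)(2) = 5
T→P: (-4)(-2) − (6)(-3) = 26
Σ = 67
Area = |Σ|/2 = 33.5.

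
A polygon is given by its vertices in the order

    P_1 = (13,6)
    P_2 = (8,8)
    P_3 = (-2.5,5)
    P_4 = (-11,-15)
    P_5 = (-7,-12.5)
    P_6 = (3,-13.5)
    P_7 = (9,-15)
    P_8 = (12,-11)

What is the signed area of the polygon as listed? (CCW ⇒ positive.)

Apply the shoelace (surveyor's) formula: 2A = Σ (x_i·y_{i+1} − x_{i+1}·y_i), indices taken mod 8.
P_1→P_2: (13)(8) − (8)(6) = 56
P_2→P_3: (8)(5) − (-2.5)(8) = 60
P_3→P_4: (-2.5)(-15) − (-11)(5) = 92.5
P_4→P_5: (-11)(-12.5) − (-7)(-15) = 32.5
P_5→P_6: (-7)(-13.5) − (3)(-12.5) = 132
P_6→P_7: (3)(-15) − (9)(-13.5) = 76.5
P_7→P_8: (9)(-11) − (12)(-15) = 81
P_8→P_1: (12)(6) − (13)(-11) = 215
Σ = 745.5
Signed area = Σ/2 = 372.75 (positive ⇒ counter-clockwise traversal).

372.75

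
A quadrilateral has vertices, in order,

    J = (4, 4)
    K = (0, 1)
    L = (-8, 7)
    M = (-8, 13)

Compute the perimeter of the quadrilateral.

36

|JK| = √((-4)² + (-3)²) = √25 = 5
|KL| = √((-8)² + (6)²) = √100 = 10
|LM| = √((0)² + (6)²) = √36 = 6
|MJ| = √((12)² + (-9)²) = √225 = 15
Perimeter = 5 + 10 + 6 + 15 = 36.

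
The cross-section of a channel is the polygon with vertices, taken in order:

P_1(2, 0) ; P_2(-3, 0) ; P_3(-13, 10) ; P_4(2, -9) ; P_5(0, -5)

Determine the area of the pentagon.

33.5

Apply Gauss's area formula: 2A = Σ (x_i·y_{i+1} − x_{i+1}·y_i), indices taken mod 5.
Σ = (0) + (-30) + (97) + (-10) + (10) = 67
Area = |Σ|/2 = 33.5.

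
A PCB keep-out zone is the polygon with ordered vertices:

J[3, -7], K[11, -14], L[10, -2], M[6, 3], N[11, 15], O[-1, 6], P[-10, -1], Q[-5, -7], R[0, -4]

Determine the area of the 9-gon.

245.5

Σ = (35) + (118) + (42) + (57) + (81) + (61) + (65) + (20) + (12) = 491
Area = |Σ|/2 = 245.5.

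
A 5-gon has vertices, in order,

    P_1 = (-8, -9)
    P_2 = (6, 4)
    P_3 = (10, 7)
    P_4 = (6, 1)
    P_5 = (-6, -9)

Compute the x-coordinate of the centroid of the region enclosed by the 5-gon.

136/111

Apply Gauss's area formula. First the cross-terms c_i = x_i·y_{i+1} − x_{i+1}·y_i:
  22, 2, -32, -48, -18  ⇒  2A = -74, A = -37.
Then Σ (x_i + x_{i+1})·c_i = -272, so x̄ = -272 / (6·(-37)) = 136/111.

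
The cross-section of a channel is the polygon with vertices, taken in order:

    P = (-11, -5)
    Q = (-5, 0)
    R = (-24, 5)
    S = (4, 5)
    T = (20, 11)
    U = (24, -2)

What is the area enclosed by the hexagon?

346

Apply the shoelace formula: 2A = Σ (x_i·y_{i+1} − x_{i+1}·y_i), indices taken mod 6.
Cross-terms: -25, -25, -140, -56, -304, -142  ⇒  Σ = -692
Area = |Σ|/2 = 346.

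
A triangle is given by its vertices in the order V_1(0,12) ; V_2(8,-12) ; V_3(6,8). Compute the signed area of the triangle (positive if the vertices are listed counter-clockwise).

V_1→V_2: (0)(-12) − (8)(12) = -96
V_2→V_3: (8)(8) − (6)(-12) = 136
V_3→V_1: (6)(12) − (0)(8) = 72
Σ = 112
Signed area = Σ/2 = 56 (positive ⇒ counter-clockwise traversal).

56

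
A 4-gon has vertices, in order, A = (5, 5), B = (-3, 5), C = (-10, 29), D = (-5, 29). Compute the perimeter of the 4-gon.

64

|AB| = √((-8)² + (0)²) = √64 = 8
|BC| = √((-7)² + (24)²) = √625 = 25
|CD| = √((5)² + (0)²) = √25 = 5
|DA| = √((10)² + (-24)²) = √676 = 26
Perimeter = 8 + 25 + 5 + 26 = 64.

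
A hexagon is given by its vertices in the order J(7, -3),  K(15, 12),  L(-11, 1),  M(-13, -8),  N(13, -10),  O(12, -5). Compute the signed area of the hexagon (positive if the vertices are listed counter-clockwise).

332.5

Apply Gauss's area formula: 2A = Σ (x_i·y_{i+1} − x_{i+1}·y_i), indices taken mod 6.
Cross-terms: 129, 147, 101, 234, 55, -1  ⇒  Σ = 665
Signed area = Σ/2 = 332.5 (positive ⇒ counter-clockwise traversal).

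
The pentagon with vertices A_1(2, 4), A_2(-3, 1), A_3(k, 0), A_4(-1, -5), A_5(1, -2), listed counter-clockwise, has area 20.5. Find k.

-2

The doubled signed area Σ (x_i y_{i+1} − x_{i+1} y_i) is linear in k.
With k=0 it equals 29; the coefficient of k is -6 (from the two edges through A_3).
So -6·k + 29 = 2·20.5 = 41 ⇒ k = -2.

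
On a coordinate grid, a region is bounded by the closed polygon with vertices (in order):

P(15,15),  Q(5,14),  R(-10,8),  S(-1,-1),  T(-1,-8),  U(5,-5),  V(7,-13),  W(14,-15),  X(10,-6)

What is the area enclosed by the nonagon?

369

Apply the shoelace (surveyor's) formula: 2A = Σ (x_i·y_{i+1} − x_{i+1}·y_i), indices taken mod 9.
Σ = (135) + (180) + (18) + (7) + (45) + (-30) + (77) + (66) + (240) = 738
Area = |Σ|/2 = 369.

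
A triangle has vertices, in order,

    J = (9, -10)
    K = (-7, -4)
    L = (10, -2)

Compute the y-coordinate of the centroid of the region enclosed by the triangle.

-16/3

Apply the surveyor's formula. First the cross-terms c_i = x_i·y_{i+1} − x_{i+1}·y_i:
  -106, 54, -82  ⇒  2A = -134, A = -67.
Then Σ (y_i + y_{i+1})·c_i = 2144, so ȳ = 2144 / (6·(-67)) = -16/3.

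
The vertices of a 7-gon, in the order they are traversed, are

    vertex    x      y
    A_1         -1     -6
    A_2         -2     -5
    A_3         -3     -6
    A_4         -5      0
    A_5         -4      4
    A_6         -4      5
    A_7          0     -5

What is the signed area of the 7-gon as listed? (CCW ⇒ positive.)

Apply Gauss's area formula: 2A = Σ (x_i·y_{i+1} − x_{i+1}·y_i), indices taken mod 7.
A_1→A_2: (-1)(-5) − (-2)(-6) = -7
A_2→A_3: (-2)(-6) − (-3)(-5) = -3
A_3→A_4: (-3)(0) − (-5)(-6) = -30
A_4→A_5: (-5)(4) − (-4)(0) = -20
A_5→A_6: (-4)(5) − (-4)(4) = -4
A_6→A_7: (-4)(-5) − (0)(5) = 20
A_7→A_1: (0)(-6) − (-1)(-5) = -5
Σ = -49
Signed area = Σ/2 = -24.5 (negative ⇒ clockwise traversal).

-24.5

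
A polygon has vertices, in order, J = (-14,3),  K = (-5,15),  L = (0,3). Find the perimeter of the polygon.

42

|JK| = √((9)² + (12)²) = √225 = 15
|KL| = √((5)² + (-12)²) = √169 = 13
|LJ| = √((-14)² + (0)²) = √196 = 14
Perimeter = 15 + 13 + 14 = 42.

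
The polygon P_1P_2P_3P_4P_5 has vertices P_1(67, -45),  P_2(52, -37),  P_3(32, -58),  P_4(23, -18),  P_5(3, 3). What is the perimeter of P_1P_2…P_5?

|P_1P_2| = √((-15)² + (8)²) = √289 = 17
|P_2P_3| = √((-20)² + (-21)²) = √841 = 29
|P_3P_4| = √((-9)² + (40)²) = √1681 = 41
|P_4P_5| = √((-20)² + (21)²) = √841 = 29
|P_5P_1| = √((64)² + (-48)²) = √6400 = 80
Perimeter = 17 + 29 + 41 + 29 + 80 = 196.

196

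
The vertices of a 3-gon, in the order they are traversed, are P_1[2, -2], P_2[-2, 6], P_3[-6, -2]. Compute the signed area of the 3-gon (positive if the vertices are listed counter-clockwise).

Σ = (8) + (40) + (16) = 64
Signed area = Σ/2 = 32 (positive ⇒ counter-clockwise traversal).

32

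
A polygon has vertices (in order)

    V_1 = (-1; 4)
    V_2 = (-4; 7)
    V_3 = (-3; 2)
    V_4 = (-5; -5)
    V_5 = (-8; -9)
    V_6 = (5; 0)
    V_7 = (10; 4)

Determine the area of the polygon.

80.5

Apply the shoelace (surveyor's) formula: 2A = Σ (x_i·y_{i+1} − x_{i+1}·y_i), indices taken mod 7.
Σ = (9) + (13) + (25) + (5) + (45) + (20) + (44) = 161
Area = |Σ|/2 = 80.5.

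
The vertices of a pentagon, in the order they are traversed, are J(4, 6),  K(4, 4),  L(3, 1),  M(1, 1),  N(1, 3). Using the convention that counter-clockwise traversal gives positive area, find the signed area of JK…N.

-9

Σ = (-8) + (-8) + (2) + (2) + (-6) = -18
Signed area = Σ/2 = -9 (negative ⇒ clockwise traversal).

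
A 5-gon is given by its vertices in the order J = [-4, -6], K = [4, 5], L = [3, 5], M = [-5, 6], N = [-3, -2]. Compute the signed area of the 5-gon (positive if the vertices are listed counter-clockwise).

45

Apply the shoelace formula: 2A = Σ (x_i·y_{i+1} − x_{i+1}·y_i), indices taken mod 5.
Cross-terms: 4, 5, 43, 28, 10  ⇒  Σ = 90
Signed area = Σ/2 = 45 (positive ⇒ counter-clockwise traversal).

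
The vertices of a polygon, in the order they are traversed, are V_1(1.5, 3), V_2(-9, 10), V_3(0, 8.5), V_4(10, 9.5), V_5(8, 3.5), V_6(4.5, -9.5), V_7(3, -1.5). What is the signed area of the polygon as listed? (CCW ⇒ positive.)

-109.625

Σ = (42) + (-76.5) + (-85) + (-41) + (-91.75) + (21.75) + (11.25) = -219.25
Signed area = Σ/2 = -109.625 (negative ⇒ clockwise traversal).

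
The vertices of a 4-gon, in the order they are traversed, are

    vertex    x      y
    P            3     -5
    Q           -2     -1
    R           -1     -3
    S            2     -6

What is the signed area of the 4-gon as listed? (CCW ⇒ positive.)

6

Apply the shoelace formula: 2A = Σ (x_i·y_{i+1} − x_{i+1}·y_i), indices taken mod 4.
P→Q: (3)(-1) − (-2)(-5) = -13
Q→R: (-2)(-3) − (-1)(-1) = 5
R→S: (-1)(-6) − (2)(-3) = 12
S→P: (2)(-5) − (3)(-6) = 8
Σ = 12
Signed area = Σ/2 = 6 (positive ⇒ counter-clockwise traversal).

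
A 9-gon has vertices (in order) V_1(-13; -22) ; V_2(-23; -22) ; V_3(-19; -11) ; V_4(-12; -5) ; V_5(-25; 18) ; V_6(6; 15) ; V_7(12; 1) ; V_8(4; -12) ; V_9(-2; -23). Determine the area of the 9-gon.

969.5

Apply the shoelace formula: 2A = Σ (x_i·y_{i+1} − x_{i+1}·y_i), indices taken mod 9.
Σ = (-220) + (-165) + (-37) + (-341) + (-483) + (-174) + (-148) + (-116) + (-255) = -1939
Area = |Σ|/2 = 969.5.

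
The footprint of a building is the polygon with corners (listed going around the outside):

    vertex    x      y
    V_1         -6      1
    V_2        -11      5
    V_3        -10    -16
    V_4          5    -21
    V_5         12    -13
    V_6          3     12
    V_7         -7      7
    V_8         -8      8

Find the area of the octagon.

506

Apply the shoelace (surveyor's) formula: 2A = Σ (x_i·y_{i+1} − x_{i+1}·y_i), indices taken mod 8.
V_1→V_2: (-6)(5) − (-11)(1) = -19
V_2→V_3: (-11)(-16) − (-10)(5) = 226
V_3→V_4: (-10)(-21) − (5)(-16) = 290
V_4→V_5: (5)(-13) − (12)(-21) = 187
V_5→V_6: (12)(12) − (3)(-13) = 183
V_6→V_7: (3)(7) − (-7)(12) = 105
V_7→V_8: (-7)(8) − (-8)(7) = 0
V_8→V_1: (-8)(1) − (-6)(8) = 40
Σ = 1012
Area = |Σ|/2 = 506.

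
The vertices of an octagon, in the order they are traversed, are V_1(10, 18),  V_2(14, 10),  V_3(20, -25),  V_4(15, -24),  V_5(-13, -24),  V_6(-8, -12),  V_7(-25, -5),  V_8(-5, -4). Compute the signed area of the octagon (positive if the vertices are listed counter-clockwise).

-875

Apply Gauss's area formula: 2A = Σ (x_i·y_{i+1} − x_{i+1}·y_i), indices taken mod 8.
Σ = (-152) + (-550) + (-105) + (-672) + (-36) + (-260) + (75) + (-50) = -1750
Signed area = Σ/2 = -875 (negative ⇒ clockwise traversal).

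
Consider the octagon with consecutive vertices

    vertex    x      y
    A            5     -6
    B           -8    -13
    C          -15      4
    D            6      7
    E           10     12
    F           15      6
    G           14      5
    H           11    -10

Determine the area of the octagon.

Apply the shoelace formula: 2A = Σ (x_i·y_{i+1} − x_{i+1}·y_i), indices taken mod 8.
A→B: (5)(-13) − (-8)(-6) = -113
B→C: (-8)(4) − (-15)(-13) = -227
C→D: (-15)(7) − (6)(4) = -129
D→E: (6)(12) − (10)(7) = 2
E→F: (10)(6) − (15)(12) = -120
F→G: (15)(5) − (14)(6) = -9
G→H: (14)(-10) − (11)(5) = -195
H→A: (11)(-6) − (5)(-10) = -16
Σ = -807
Area = |Σ|/2 = 403.5.

403.5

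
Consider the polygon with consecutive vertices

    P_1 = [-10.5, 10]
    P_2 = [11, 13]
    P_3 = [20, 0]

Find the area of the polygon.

Apply the shoelace (surveyor's) formula: 2A = Σ (x_i·y_{i+1} − x_{i+1}·y_i), indices taken mod 3.
Σ = (-246.5) + (-260) + (200) = -306.5
Area = |Σ|/2 = 153.25.

153.25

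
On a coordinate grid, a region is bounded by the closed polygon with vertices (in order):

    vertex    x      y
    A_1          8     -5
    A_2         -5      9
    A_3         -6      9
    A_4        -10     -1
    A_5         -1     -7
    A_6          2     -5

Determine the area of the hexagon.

135

Σ = (47) + (9) + (96) + (69) + (19) + (30) = 270
Area = |Σ|/2 = 135.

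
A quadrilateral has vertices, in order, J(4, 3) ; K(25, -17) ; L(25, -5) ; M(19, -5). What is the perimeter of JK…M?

64

|JK| = √((21)² + (-20)²) = √841 = 29
|KL| = √((0)² + (12)²) = √144 = 12
|LM| = √((-6)² + (0)²) = √36 = 6
|MJ| = √((-15)² + (8)²) = √289 = 17
Perimeter = 29 + 12 + 6 + 17 = 64.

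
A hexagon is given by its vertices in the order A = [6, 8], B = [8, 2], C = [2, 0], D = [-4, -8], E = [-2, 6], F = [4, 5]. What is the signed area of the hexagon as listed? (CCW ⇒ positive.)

-72

Apply the shoelace (surveyor's) formula: 2A = Σ (x_i·y_{i+1} − x_{i+1}·y_i), indices taken mod 6.
Σ = (-52) + (-4) + (-16) + (-40) + (-34) + (2) = -144
Signed area = Σ/2 = -72 (negative ⇒ clockwise traversal).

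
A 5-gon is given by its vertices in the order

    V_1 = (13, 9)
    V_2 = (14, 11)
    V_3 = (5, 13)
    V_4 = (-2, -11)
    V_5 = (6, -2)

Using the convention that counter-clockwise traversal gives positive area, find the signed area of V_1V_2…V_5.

132.5

Apply the surveyor's formula: 2A = Σ (x_i·y_{i+1} − x_{i+1}·y_i), indices taken mod 5.
Cross-terms: 17, 127, -29, 70, 80  ⇒  Σ = 265
Signed area = Σ/2 = 132.5 (positive ⇒ counter-clockwise traversal).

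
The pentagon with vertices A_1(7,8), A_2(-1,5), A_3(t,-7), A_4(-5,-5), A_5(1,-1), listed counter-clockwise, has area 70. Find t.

-10

Write out the shoelace sum; only the two edges meeting at A_3 involve t:
2·Area = [((-1)·(-7) − t·5) + (t·(-5) − (-5)·(-7))] + 68
       = -10·t + 40 = 140
⇒ t = -10.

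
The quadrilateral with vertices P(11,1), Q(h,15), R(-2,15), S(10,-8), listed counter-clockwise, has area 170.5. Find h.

Write out the shoelace sum; only the two edges meeting at Q involve h:
2·Area = [(11·15 − h·1) + (h·15 − (-2)·15)] + -36
       = 14·h + 159 = 341
⇒ h = 13.

13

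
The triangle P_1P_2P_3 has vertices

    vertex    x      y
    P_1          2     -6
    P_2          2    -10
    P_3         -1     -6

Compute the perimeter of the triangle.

|P_1P_2| = √((0)² + (-4)²) = √16 = 4
|P_2P_3| = √((-3)² + (4)²) = √25 = 5
|P_3P_1| = √((3)² + (0)²) = √9 = 3
Perimeter = 4 + 5 + 3 = 12.

12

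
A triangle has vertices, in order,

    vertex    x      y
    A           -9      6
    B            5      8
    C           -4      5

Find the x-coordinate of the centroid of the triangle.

-8/3

Apply the shoelace (surveyor's) formula. First the cross-terms c_i = x_i·y_{i+1} − x_{i+1}·y_i:
  -102, 57, 21  ⇒  2A = -24, A = -12.
Then Σ (x_i + x_{i+1})·c_i = 192, so x̄ = 192 / (6·(-12)) = -8/3.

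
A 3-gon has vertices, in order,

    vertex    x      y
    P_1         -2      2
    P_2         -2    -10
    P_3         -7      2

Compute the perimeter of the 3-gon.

|P_1P_2| = √((0)² + (-12)²) = √144 = 12
|P_2P_3| = √((-5)² + (12)²) = √169 = 13
|P_3P_1| = √((5)² + (0)²) = √25 = 5
Perimeter = 12 + 13 + 5 = 30.

30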